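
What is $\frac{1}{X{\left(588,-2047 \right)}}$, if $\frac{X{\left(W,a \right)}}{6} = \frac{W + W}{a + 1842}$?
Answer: $- \frac{205}{7056} \approx -0.029053$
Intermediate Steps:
$X{\left(W,a \right)} = \frac{12 W}{1842 + a}$ ($X{\left(W,a \right)} = 6 \frac{W + W}{a + 1842} = 6 \frac{2 W}{1842 + a} = \frac{12 W}{1842 + a}$)
$\frac{1}{X{\left(588,-2047 \right)}} = \frac{1}{12 \cdot 588 \frac{1}{1842 - 2047}} = \frac{1}{12 \cdot 588 \frac{1}{-205}} = \frac{1}{12 \cdot 588 \left(- \frac{1}{205}\right)} = \frac{1}{- \frac{7056}{205}} = - \frac{205}{7056}$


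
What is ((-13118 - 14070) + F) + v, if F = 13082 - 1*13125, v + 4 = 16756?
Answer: -10479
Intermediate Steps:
v = 16752 (v = -4 + 16756 = 16752)
F = -43 (F = 13082 - 13125 = -43)
((-13118 - 14070) + F) + v = ((-13118 - 14070) - 43) + 16752 = (-27188 - 43) + 16752 = -27231 + 16752 = -10479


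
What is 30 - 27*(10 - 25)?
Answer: 435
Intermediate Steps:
30 - 27*(10 - 25) = 30 - 27*(-15) = 30 + 405 = 435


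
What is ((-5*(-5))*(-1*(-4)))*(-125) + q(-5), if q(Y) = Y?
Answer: -12505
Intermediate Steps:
((-5*(-5))*(-1*(-4)))*(-125) + q(-5) = ((-5*(-5))*(-1*(-4)))*(-125) - 5 = (25*4)*(-125) - 5 = 100*(-125) - 5 = -12500 - 5 = -12505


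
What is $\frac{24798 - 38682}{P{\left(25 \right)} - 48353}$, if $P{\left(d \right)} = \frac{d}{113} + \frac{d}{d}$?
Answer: $\frac{1568892}{5463751} \approx 0.28715$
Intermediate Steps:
$P{\left(d \right)} = 1 + \frac{d}{113}$ ($P{\left(d \right)} = d \frac{1}{113} + 1 = \frac{d}{113} + 1 = 1 + \frac{d}{113}$)
$\frac{24798 - 38682}{P{\left(25 \right)} - 48353} = \frac{24798 - 38682}{\left(1 + \frac{1}{113} \cdot 25\right) - 48353} = - \frac{13884}{\left(1 + \frac{25}{113}\right) - 48353} = - \frac{13884}{\frac{138}{113} - 48353} = - \frac{13884}{- \frac{5463751}{113}} = \left(-13884\right) \left(- \frac{113}{5463751}\right) = \frac{1568892}{5463751}$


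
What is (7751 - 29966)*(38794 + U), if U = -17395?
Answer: -475378785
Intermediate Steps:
(7751 - 29966)*(38794 + U) = (7751 - 29966)*(38794 - 17395) = -22215*21399 = -475378785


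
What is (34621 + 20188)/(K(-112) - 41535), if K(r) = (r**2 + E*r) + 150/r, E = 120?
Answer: -3069304/2376211 ≈ -1.2917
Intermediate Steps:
K(r) = r**2 + 120*r + 150/r (K(r) = (r**2 + 120*r) + 150/r = r**2 + 120*r + 150/r)
(34621 + 20188)/(K(-112) - 41535) = (34621 + 20188)/((150 + (-112)**2*(120 - 112))/(-112) - 41535) = 54809/(-(150 + 12544*8)/112 - 41535) = 54809/(-(150 + 100352)/112 - 41535) = 54809/(-1/112*100502 - 41535) = 54809/(-50251/56 - 41535) = 54809/(-2376211/56) = 54809*(-56/2376211) = -3069304/2376211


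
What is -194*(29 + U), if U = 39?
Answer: -13192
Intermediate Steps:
-194*(29 + U) = -194*(29 + 39) = -194*68 = -13192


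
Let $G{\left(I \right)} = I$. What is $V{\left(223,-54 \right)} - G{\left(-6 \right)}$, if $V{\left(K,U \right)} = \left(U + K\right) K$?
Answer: $37693$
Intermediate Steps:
$V{\left(K,U \right)} = K \left(K + U\right)$ ($V{\left(K,U \right)} = \left(K + U\right) K = K \left(K + U\right)$)
$V{\left(223,-54 \right)} - G{\left(-6 \right)} = 223 \left(223 - 54\right) - -6 = 223 \cdot 169 + 6 = 37687 + 6 = 37693$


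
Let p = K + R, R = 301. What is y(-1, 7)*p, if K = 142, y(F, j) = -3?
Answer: -1329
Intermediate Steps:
p = 443 (p = 142 + 301 = 443)
y(-1, 7)*p = -3*443 = -1329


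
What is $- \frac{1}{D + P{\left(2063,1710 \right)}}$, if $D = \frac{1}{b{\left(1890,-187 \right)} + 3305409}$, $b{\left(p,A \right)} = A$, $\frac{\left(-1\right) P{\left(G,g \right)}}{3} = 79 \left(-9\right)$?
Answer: $- \frac{3305222}{7050038527} \approx -0.00046882$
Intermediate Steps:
$P{\left(G,g \right)} = 2133$ ($P{\left(G,g \right)} = - 3 \cdot 79 \left(-9\right) = \left(-3\right) \left(-711\right) = 2133$)
$D = \frac{1}{3305222}$ ($D = \frac{1}{-187 + 3305409} = \frac{1}{3305222} \approx 3.0255 \cdot 10^{-7}$)
$- \frac{1}{D + P{\left(2063,1710 \right)}} = - \frac{1}{\frac{1}{3305222} + 2133} = - \frac{1}{\frac{7050038527}{3305222}} = \left(-1\right) \frac{3305222}{7050038527} = - \frac{3305222}{7050038527}$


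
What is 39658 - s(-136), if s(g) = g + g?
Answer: 39930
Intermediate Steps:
s(g) = 2*g
39658 - s(-136) = 39658 - 2*(-136) = 39658 - 1*(-272) = 39658 + 272 = 39930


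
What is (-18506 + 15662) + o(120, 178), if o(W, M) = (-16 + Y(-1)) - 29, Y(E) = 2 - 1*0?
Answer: -2887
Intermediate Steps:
Y(E) = 2 (Y(E) = 2 + 0 = 2)
o(W, M) = -43 (o(W, M) = (-16 + 2) - 29 = -14 - 29 = -43)
(-18506 + 15662) + o(120, 178) = (-18506 + 15662) - 43 = -2844 - 43 = -2887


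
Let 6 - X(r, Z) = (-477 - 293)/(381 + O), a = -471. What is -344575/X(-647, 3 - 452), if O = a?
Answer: 3101175/23 ≈ 1.3483e+5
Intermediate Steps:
O = -471
X(r, Z) = -23/9 (X(r, Z) = 6 - (-477 - 293)/(381 - 471) = 6 - (-770)/(-90) = 6 - (-770)*(-1)/90 = 6 - 1*77/9 = 6 - 77/9 = -23/9)
-344575/X(-647, 3 - 452) = -344575/(-23/9) = -344575*(-9/23) = 3101175/23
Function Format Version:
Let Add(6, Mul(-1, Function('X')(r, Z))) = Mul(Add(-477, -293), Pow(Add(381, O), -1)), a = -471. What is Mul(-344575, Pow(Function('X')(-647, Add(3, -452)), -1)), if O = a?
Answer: Rational(3101175, 23) ≈ 1.3483e+5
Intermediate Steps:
O = -471
Function('X')(r, Z) = Rational(-23, 9) (Function('X')(r, Z) = Add(6, Mul(-1, Mul(Add(-477, -293), Pow(Add(381, -471), -1)))) = Add(6, Mul(-1, Mul(-770, Pow(-90, -1)))) = Add(6, Mul(-1, Mul(-770, Rational(-1, 90)))) = Add(6, Mul(-1, Rational(77, 9))) = Add(6, Rational(-77, 9)) = Rational(-23, 9))
Mul(-344575, Pow(Function('X')(-647, Add(3, -452)), -1)) = Mul(-344575, Pow(Rational(-23, 9), -1)) = Mul(-344575, Rational(-9, 23)) = Rational(3101175, 23)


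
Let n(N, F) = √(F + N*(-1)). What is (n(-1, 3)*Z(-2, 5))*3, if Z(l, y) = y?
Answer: 30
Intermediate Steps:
n(N, F) = √(F - N)
(n(-1, 3)*Z(-2, 5))*3 = (√(3 - 1*(-1))*5)*3 = (√(3 + 1)*5)*3 = (√4*5)*3 = (2*5)*3 = 10*3 = 30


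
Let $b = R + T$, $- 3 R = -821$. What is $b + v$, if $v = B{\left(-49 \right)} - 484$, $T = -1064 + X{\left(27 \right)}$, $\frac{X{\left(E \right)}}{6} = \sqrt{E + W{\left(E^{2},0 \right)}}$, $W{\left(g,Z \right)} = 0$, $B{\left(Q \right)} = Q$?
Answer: $- \frac{3970}{3} + 18 \sqrt{3} \approx -1292.2$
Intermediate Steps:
$R = \frac{821}{3}$ ($R = \left(- \frac{1}{3}\right) \left(-821\right) = \frac{821}{3} \approx 273.67$)
$X{\left(E \right)} = 6 \sqrt{E}$ ($X{\left(E \right)} = 6 \sqrt{E + 0} = 6 \sqrt{E}$)
$T = -1064 + 18 \sqrt{3}$ ($T = -1064 + 6 \sqrt{27} = -1064 + 6 \cdot 3 \sqrt{3} = -1064 + 18 \sqrt{3} \approx -1032.8$)
$v = -533$ ($v = -49 - 484 = -533$)
$b = - \frac{2371}{3} + 18 \sqrt{3}$ ($b = \frac{821}{3} - \left(1064 - 18 \sqrt{3}\right) = - \frac{2371}{3} + 18 \sqrt{3} \approx -759.16$)
$b + v = \left(- \frac{2371}{3} + 18 \sqrt{3}\right) - 533 = - \frac{3970}{3} + 18 \sqrt{3}$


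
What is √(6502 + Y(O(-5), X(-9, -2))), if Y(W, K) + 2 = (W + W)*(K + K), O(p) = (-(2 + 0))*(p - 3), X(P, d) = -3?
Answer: 2*√1577 ≈ 79.423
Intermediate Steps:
O(p) = 6 - 2*p (O(p) = (-1*2)*(-3 + p) = -2*(-3 + p) = 6 - 2*p)
Y(W, K) = -2 + 4*K*W (Y(W, K) = -2 + (W + W)*(K + K) = -2 + (2*W)*(2*K) = -2 + 4*K*W)
√(6502 + Y(O(-5), X(-9, -2))) = √(6502 + (-2 + 4*(-3)*(6 - 2*(-5)))) = √(6502 + (-2 + 4*(-3)*(6 + 10))) = √(6502 + (-2 + 4*(-3)*16)) = √(6502 + (-2 - 192)) = √(6502 - 194) = √6308 = 2*√1577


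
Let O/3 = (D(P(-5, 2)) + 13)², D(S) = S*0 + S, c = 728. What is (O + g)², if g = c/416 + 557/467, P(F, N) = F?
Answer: 132607407409/3489424 ≈ 38003.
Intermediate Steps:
D(S) = S (D(S) = 0 + S = S)
g = 5497/1868 (g = 728/416 + 557/467 = 728*(1/416) + 557*(1/467) = 7/4 + 557/467 = 5497/1868 ≈ 2.9427)
O = 192 (O = 3*(-5 + 13)² = 3*8² = 3*64 = 192)
(O + g)² = (192 + 5497/1868)² = (364153/1868)² = 132607407409/3489424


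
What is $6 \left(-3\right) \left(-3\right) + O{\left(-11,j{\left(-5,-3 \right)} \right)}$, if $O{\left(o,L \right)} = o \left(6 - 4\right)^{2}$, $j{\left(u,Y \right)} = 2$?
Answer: $10$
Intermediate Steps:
$O{\left(o,L \right)} = 4 o$ ($O{\left(o,L \right)} = o 2^{2} = o 4 = 4 o$)
$6 \left(-3\right) \left(-3\right) + O{\left(-11,j{\left(-5,-3 \right)} \right)} = 6 \left(-3\right) \left(-3\right) + 4 \left(-11\right) = \left(-18\right) \left(-3\right) - 44 = 54 - 44 = 10$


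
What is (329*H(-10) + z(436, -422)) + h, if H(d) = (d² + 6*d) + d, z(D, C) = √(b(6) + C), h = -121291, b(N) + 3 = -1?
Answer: -111421 + I*√426 ≈ -1.1142e+5 + 20.64*I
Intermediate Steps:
b(N) = -4 (b(N) = -3 - 1 = -4)
z(D, C) = √(-4 + C)
H(d) = d² + 7*d
(329*H(-10) + z(436, -422)) + h = (329*(-10*(7 - 10)) + √(-4 - 422)) - 121291 = (329*(-10*(-3)) + √(-426)) - 121291 = (329*30 + I*√426) - 121291 = (9870 + I*√426) - 121291 = -111421 + I*√426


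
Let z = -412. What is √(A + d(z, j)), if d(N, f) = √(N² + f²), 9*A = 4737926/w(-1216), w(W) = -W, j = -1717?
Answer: √(90020594 + 207936*√3117833)/456 ≈ 46.890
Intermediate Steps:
A = 2368963/5472 (A = (4737926/((-1*(-1216))))/9 = (4737926/1216)/9 = (4737926*(1/1216))/9 = (⅑)*(2368963/608) = 2368963/5472 ≈ 432.92)
√(A + d(z, j)) = √(2368963/5472 + √((-412)² + (-1717)²)) = √(2368963/5472 + √(169744 + 2948089)) = √(2368963/5472 + √3117833)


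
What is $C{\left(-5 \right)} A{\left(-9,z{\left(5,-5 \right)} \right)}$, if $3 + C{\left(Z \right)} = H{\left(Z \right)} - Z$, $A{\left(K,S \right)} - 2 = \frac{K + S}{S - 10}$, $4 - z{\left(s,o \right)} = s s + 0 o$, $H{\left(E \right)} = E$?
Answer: $- \frac{276}{31} \approx -8.9032$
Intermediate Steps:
$z{\left(s,o \right)} = 4 - s^{2}$ ($z{\left(s,o \right)} = 4 - \left(s s + 0 o\right) = 4 - \left(s^{2} + 0\right) = 4 - s^{2}$)
$A{\left(K,S \right)} = 2 + \frac{K + S}{-10 + S}$ ($A{\left(K,S \right)} = 2 + \frac{K + S}{S - 10} = 2 + \frac{K + S}{-10 + S}$)
$C{\left(Z \right)} = -3$ ($C{\left(Z \right)} = -3 + \left(Z - Z\right) = -3 + 0 = -3$)
$C{\left(-5 \right)} A{\left(-9,z{\left(5,-5 \right)} \right)} = - 3 \frac{-20 - 9 + 3 \left(4 - 5^{2}\right)}{-10 + \left(4 - 5^{2}\right)} = - 3 \frac{-20 - 9 + 3 \left(4 - 25\right)}{-10 + \left(4 - 25\right)} = - 3 \frac{-20 - 9 + 3 \left(-21\right)}{-10 - 21} = - 3 \frac{-20 - 9 - 63}{-31} = - 3 \left(\left(- \frac{1}{31}\right) \left(-92\right)\right) = \left(-3\right) \frac{92}{31} = - \frac{276}{31}$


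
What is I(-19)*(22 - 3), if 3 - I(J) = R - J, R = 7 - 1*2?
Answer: -399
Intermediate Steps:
R = 5 (R = 7 - 2 = 5)
I(J) = -2 + J (I(J) = 3 - (5 - J) = 3 + (-5 + J) = -2 + J)
I(-19)*(22 - 3) = (-2 - 19)*(22 - 3) = -21*19 = -399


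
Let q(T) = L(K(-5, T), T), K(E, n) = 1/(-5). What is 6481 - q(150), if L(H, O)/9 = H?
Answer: 32414/5 ≈ 6482.8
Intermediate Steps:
K(E, n) = -1/5
L(H, O) = 9*H
q(T) = -9/5 (q(T) = 9*(-1/5) = -9/5)
6481 - q(150) = 6481 - 1*(-9/5) = 6481 + 9/5 = 32414/5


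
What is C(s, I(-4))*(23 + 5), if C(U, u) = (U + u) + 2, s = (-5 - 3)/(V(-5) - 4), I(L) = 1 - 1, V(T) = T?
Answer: 728/9 ≈ 80.889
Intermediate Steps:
I(L) = 0
s = 8/9 (s = (-5 - 3)/(-5 - 4) = -8/(-9) = -8*(-1/9) = 8/9 ≈ 0.88889)
C(U, u) = 2 + U + u
C(s, I(-4))*(23 + 5) = (2 + 8/9 + 0)*(23 + 5) = (26/9)*28 = 728/9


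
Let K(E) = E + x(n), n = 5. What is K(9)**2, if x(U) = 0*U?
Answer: 81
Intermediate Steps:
x(U) = 0
K(E) = E (K(E) = E + 0 = E)
K(9)**2 = 9**2 = 81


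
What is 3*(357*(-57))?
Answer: -61047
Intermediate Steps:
3*(357*(-57)) = 3*(-20349) = -61047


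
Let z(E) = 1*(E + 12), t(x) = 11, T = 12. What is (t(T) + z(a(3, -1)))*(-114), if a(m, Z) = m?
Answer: -2964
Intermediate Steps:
z(E) = 12 + E (z(E) = 1*(12 + E) = 12 + E)
(t(T) + z(a(3, -1)))*(-114) = (11 + (12 + 3))*(-114) = (11 + 15)*(-114) = 26*(-114) = -2964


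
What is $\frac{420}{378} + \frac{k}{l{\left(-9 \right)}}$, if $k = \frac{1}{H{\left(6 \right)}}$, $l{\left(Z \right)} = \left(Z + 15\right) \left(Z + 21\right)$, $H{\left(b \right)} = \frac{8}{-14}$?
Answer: $\frac{313}{288} \approx 1.0868$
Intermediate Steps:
$H{\left(b \right)} = - \frac{4}{7}$ ($H{\left(b \right)} = 8 \left(- \frac{1}{14}\right) = - \frac{4}{7}$)
$l{\left(Z \right)} = \left(15 + Z\right) \left(21 + Z\right)$
$k = - \frac{7}{4}$ ($k = \frac{1}{- \frac{4}{7}} = - \frac{7}{4} \approx -1.75$)
$\frac{420}{378} + \frac{k}{l{\left(-9 \right)}} = \frac{420}{378} - \frac{7}{4 \left(315 + \left(-9\right)^{2} + 36 \left(-9\right)\right)} = 420 \cdot \frac{1}{378} - \frac{7}{4 \left(315 + 81 - 324\right)} = \frac{10}{9} - \frac{7}{4 \cdot 72} = \frac{10}{9} - \frac{7}{288} = \frac{313}{288}$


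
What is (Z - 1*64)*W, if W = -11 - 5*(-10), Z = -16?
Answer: -3120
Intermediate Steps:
W = 39 (W = -11 + 50 = 39)
(Z - 1*64)*W = (-16 - 1*64)*39 = (-16 - 64)*39 = -80*39 = -3120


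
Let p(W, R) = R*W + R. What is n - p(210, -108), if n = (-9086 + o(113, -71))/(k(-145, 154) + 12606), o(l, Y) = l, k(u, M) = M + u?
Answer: 95820549/4205 ≈ 22787.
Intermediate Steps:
p(W, R) = R + R*W
n = -2991/4205 (n = (-9086 + 113)/((154 - 145) + 12606) = -8973/(9 + 12606) = -8973/12615 = -8973*1/12615 = -2991/4205 ≈ -0.71130)
n - p(210, -108) = -2991/4205 - (-108)*(1 + 210) = -2991/4205 - (-108)*211 = -2991/4205 - 1*(-22788) = -2991/4205 + 22788 = 95820549/4205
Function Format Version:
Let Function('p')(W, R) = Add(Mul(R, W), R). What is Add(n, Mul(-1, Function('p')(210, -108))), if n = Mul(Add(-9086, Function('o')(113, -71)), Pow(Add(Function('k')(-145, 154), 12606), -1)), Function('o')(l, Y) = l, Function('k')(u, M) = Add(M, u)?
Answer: Rational(95820549, 4205) ≈ 22787.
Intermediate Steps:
Function('p')(W, R) = Add(R, Mul(R, W))
n = Rational(-2991, 4205) (n = Mul(Add(-9086, 113), Pow(Add(Add(154, -145), 12606), -1)) = Mul(-8973, Pow(Add(9, 12606), -1)) = Mul(-8973, Pow(12615, -1)) = Mul(-8973, Rational(1, 12615)) = Rational(-2991, 4205) ≈ -0.71130)
Add(n, Mul(-1, Function('p')(210, -108))) = Add(Rational(-2991, 4205), Mul(-1, Mul(-108, Add(1, 210)))) = Add(Rational(-2991, 4205), Mul(-1, Mul(-108, 211))) = Add(Rational(-2991, 4205), Mul(-1, -22788)) = Add(Rational(-2991, 4205), 22788) = Rational(95820549, 4205)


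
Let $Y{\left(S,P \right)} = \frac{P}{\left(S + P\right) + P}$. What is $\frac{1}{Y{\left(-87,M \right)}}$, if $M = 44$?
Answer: $\frac{1}{44} \approx 0.022727$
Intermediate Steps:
$Y{\left(S,P \right)} = \frac{P}{S + 2 P}$ ($Y{\left(S,P \right)} = \frac{P}{\left(P + S\right) + P} = \frac{P}{S + 2 P}$)
$\frac{1}{Y{\left(-87,M \right)}} = \frac{1}{44 \frac{1}{-87 + 2 \cdot 44}} = \frac{1}{44 \frac{1}{-87 + 88}} = \frac{1}{44 \cdot 1^{-1}} = \frac{1}{44 \cdot 1} = \frac{1}{44}$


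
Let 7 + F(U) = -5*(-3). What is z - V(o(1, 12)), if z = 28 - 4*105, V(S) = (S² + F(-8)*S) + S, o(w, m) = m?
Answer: -644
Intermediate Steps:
F(U) = 8 (F(U) = -7 - 5*(-3) = -7 + 15 = 8)
V(S) = S² + 9*S (V(S) = (S² + 8*S) + S = S² + 9*S)
z = -392 (z = 28 - 420 = -392)
z - V(o(1, 12)) = -392 - 12*(9 + 12) = -392 - 12*21 = -392 - 1*252 = -392 - 252 = -644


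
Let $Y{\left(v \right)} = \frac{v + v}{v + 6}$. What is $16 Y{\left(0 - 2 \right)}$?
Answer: $-16$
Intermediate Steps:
$Y{\left(v \right)} = \frac{2 v}{6 + v}$
$16 Y{\left(0 - 2 \right)} = 16 \frac{2 \left(0 - 2\right)}{6 + \left(0 - 2\right)} = 16 \cdot 2 \left(-2\right) \frac{1}{6 - 2} = 16 \cdot 2 \left(-2\right) \frac{1}{4} = 16 \left(-1\right) = -16$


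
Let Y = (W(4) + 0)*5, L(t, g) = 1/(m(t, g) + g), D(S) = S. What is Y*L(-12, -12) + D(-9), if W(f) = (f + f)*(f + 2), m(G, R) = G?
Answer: -19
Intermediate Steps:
W(f) = 2*f*(2 + f) (W(f) = (2*f)*(2 + f) = 2*f*(2 + f))
L(t, g) = 1/(g + t) (L(t, g) = 1/(t + g) = 1/(g + t))
Y = 240 (Y = (2*4*(2 + 4) + 0)*5 = (2*4*6 + 0)*5 = (48 + 0)*5 = 48*5 = 240)
Y*L(-12, -12) + D(-9) = 240/(-12 - 12) - 9 = 240/(-24) - 9 = 240*(-1/24) - 9 = -10 - 9 = -19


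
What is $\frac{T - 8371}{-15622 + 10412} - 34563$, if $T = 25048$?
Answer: $- \frac{180089907}{5210} \approx -34566.0$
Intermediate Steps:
$\frac{T - 8371}{-15622 + 10412} - 34563 = \frac{25048 - 8371}{-15622 + 10412} - 34563 = \frac{16677}{-5210} - 34563 = 16677 \left(- \frac{1}{5210}\right) - 34563 = - \frac{16677}{5210} - 34563 = - \frac{180089907}{5210}$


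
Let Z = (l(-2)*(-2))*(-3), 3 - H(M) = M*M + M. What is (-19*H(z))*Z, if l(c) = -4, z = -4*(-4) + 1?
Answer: -138168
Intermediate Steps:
z = 17 (z = 16 + 1 = 17)
H(M) = 3 - M - M² (H(M) = 3 - (M*M + M) = 3 - (M² + M) = 3 - (M + M²) = 3 + (-M - M²) = 3 - M - M²)
Z = -24 (Z = -4*(-2)*(-3) = 8*(-3) = -24)
(-19*H(z))*Z = -19*(3 - 1*17 - 1*17²)*(-24) = -19*(3 - 17 - 1*289)*(-24) = -19*(3 - 17 - 289)*(-24) = -19*(-303)*(-24) = 5757*(-24) = -138168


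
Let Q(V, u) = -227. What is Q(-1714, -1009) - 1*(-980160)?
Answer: 979933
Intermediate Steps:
Q(-1714, -1009) - 1*(-980160) = -227 - 1*(-980160) = -227 + 980160 = 979933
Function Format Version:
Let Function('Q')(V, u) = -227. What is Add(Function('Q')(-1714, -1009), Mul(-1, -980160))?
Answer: 979933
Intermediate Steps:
Add(Function('Q')(-1714, -1009), Mul(-1, -980160)) = Add(-227, Mul(-1, -980160)) = Add(-227, 980160) = 979933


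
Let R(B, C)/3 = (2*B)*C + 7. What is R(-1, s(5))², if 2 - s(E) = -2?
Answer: 9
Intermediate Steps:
s(E) = 4 (s(E) = 2 - 1*(-2) = 2 + 2 = 4)
R(B, C) = 21 + 6*B*C (R(B, C) = 3*((2*B)*C + 7) = 3*(2*B*C + 7) = 3*(7 + 2*B*C) = 21 + 6*B*C)
R(-1, s(5))² = (21 + 6*(-1)*4)² = (21 - 24)² = (-3)² = 9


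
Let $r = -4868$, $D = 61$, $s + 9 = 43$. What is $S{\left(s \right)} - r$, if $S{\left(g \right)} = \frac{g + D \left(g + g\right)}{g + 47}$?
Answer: $\frac{132830}{27} \approx 4919.6$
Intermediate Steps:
$s = 34$ ($s = -9 + 43 = 34$)
$S{\left(g \right)} = \frac{123 g}{47 + g}$ ($S{\left(g \right)} = \frac{g + 61 \left(g + g\right)}{g + 47} = \frac{g + 61 \cdot 2 g}{47 + g} = \frac{g + 122 g}{47 + g} = \frac{123 g}{47 + g}$)
$S{\left(s \right)} - r = 123 \cdot 34 \frac{1}{47 + 34} - -4868 = 123 \cdot 34 \cdot \frac{1}{81} + 4868 = \frac{1394}{27} + 4868 = \frac{132830}{27}$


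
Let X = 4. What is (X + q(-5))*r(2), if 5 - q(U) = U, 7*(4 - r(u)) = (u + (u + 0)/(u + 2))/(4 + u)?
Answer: 331/6 ≈ 55.167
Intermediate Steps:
r(u) = 4 - (u + u/(2 + u))/(7*(4 + u)) (r(u) = 4 - (u + (u + 0)/(u + 2))/(7*(4 + u)) = 4 - (u + u/(2 + u))/(7*(4 + u)))
q(U) = 5 - U
(X + q(-5))*r(2) = (4 + (5 - 1*(-5)))*((224 + 27*2**2 + 165*2)/(7*(8 + 2**2 + 6*2))) = (4 + (5 + 5))*((224 + 27*4 + 330)/(7*(8 + 4 + 12))) = (4 + 10)*((1/7)*(224 + 108 + 330)/24) = 14*((1/7)*(1/24)*662) = 14*(331/84) = 331/6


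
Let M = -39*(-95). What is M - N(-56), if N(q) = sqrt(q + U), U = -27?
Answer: 3705 - I*sqrt(83) ≈ 3705.0 - 9.1104*I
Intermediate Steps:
N(q) = sqrt(-27 + q) (N(q) = sqrt(q - 27) = sqrt(-27 + q))
M = 3705
M - N(-56) = 3705 - sqrt(-27 - 56) = 3705 - sqrt(-83) = 3705 - I*sqrt(83)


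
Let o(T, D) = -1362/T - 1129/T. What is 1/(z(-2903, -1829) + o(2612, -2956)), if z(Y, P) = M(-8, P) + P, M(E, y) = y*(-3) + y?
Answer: 2612/4774857 ≈ 0.00054703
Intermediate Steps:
M(E, y) = -2*y (M(E, y) = -3*y + y = -2*y)
o(T, D) = -2491/T
z(Y, P) = -P (z(Y, P) = -2*P + P = -P)
1/(z(-2903, -1829) + o(2612, -2956)) = 1/(-1*(-1829) - 2491/2612) = 1/(1829 - 2491*1/2612) = 1/(1829 - 2491/2612) = 1/(4774857/2612) = 2612/4774857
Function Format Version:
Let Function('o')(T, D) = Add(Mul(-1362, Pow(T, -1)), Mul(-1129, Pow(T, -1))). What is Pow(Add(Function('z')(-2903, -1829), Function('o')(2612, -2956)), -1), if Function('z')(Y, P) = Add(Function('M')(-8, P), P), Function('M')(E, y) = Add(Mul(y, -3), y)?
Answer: Rational(2612, 4774857) ≈ 0.00054703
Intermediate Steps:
Function('M')(E, y) = Mul(-2, y) (Function('M')(E, y) = Add(Mul(-3, y), y) = Mul(-2, y))
Function('o')(T, D) = Mul(-2491, Pow(T, -1))
Function('z')(Y, P) = Mul(-1, P) (Function('z')(Y, P) = Add(Mul(-2, P), P) = Mul(-1, P))
Pow(Add(Function('z')(-2903, -1829), Function('o')(2612, -2956)), -1) = Pow(Add(Mul(-1, -1829), Mul(-2491, Pow(2612, -1))), -1) = Pow(Add(1829, Mul(-2491, Rational(1, 2612))), -1) = Pow(Add(1829, Rational(-2491, 2612)), -1) = Pow(Rational(4774857, 2612), -1) = Rational(2612, 4774857)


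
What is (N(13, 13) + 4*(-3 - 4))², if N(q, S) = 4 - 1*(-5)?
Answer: 361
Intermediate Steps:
N(q, S) = 9 (N(q, S) = 4 + 5 = 9)
(N(13, 13) + 4*(-3 - 4))² = (9 + 4*(-3 - 4))² = (9 + 4*(-7))² = (9 - 28)² = (-19)² = 361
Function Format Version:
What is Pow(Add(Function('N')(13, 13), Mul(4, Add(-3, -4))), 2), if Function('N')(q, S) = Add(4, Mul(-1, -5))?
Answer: 361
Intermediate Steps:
Function('N')(q, S) = 9 (Function('N')(q, S) = Add(4, 5) = 9)
Pow(Add(Function('N')(13, 13), Mul(4, Add(-3, -4))), 2) = Pow(Add(9, Mul(4, Add(-3, -4))), 2) = Pow(Add(9, Mul(4, -7)), 2) = Pow(Add(9, -28), 2) = Pow(-19, 2) = 361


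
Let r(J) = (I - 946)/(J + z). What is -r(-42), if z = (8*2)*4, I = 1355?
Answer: -409/22 ≈ -18.591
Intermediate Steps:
z = 64 (z = 16*4 = 64)
r(J) = 409/(64 + J) (r(J) = (1355 - 946)/(J + 64) = 409/(64 + J))
-r(-42) = -409/(64 - 42) = -409/22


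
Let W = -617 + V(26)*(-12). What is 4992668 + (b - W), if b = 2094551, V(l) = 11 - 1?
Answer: 7087956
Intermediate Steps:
V(l) = 10
W = -737 (W = -617 + 10*(-12) = -617 - 120 = -737)
4992668 + (b - W) = 4992668 + (2094551 - 1*(-737)) = 4992668 + (2094551 + 737) = 4992668 + 2095288 = 7087956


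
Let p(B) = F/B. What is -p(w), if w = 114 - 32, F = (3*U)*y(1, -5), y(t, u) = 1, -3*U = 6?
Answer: 3/41 ≈ 0.073171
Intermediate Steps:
U = -2 (U = -1/3*6 = -2)
F = -6 (F = (3*(-2))*1 = -6*1 = -6)
w = 82
p(B) = -6/B
-p(w) = -(-6)/82 = -1*(-3/41) = 3/41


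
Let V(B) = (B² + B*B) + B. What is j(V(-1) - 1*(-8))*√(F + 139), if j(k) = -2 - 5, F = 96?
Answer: -7*√235 ≈ -107.31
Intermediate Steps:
V(B) = B + 2*B² (V(B) = (B² + B²) + B = 2*B² + B = B + 2*B²)
j(k) = -7
j(V(-1) - 1*(-8))*√(F + 139) = -7*√(96 + 139) = -7*√235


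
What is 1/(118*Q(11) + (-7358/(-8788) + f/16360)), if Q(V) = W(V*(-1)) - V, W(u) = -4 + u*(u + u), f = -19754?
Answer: 1382420/37028990377 ≈ 3.7333e-5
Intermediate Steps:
W(u) = -4 + 2*u² (W(u) = -4 + u*(2*u) = -4 + 2*u²)
Q(V) = -4 - V + 2*V² (Q(V) = (-4 + 2*(V*(-1))²) - V = (-4 + 2*(-V)²) - V = (-4 + 2*V²) - V = -4 - V + 2*V²)
1/(118*Q(11) + (-7358/(-8788) + f/16360)) = 1/(118*(-4 - 1*11 + 2*11²) + (-7358/(-8788) - 19754/16360)) = 1/(118*(-4 - 11 + 2*121) + (-7358*(-1/8788) - 19754*1/16360)) = 1/(118*(-4 - 11 + 242) + (283/338 - 9877/8180)) = 1/(118*227 - 511743/1382420) = 1/(26786 - 511743/1382420) = 1/(37028990377/1382420) = 1382420/37028990377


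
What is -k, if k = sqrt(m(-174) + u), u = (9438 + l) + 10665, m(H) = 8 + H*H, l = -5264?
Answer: -13*sqrt(267) ≈ -212.42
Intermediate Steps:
m(H) = 8 + H**2
u = 14839 (u = (9438 - 5264) + 10665 = 4174 + 10665 = 14839)
k = 13*sqrt(267) (k = sqrt((8 + (-174)**2) + 14839) = sqrt((8 + 30276) + 14839) = sqrt(30284 + 14839) = sqrt(45123) = 13*sqrt(267) ≈ 212.42)
-k = -13*sqrt(267)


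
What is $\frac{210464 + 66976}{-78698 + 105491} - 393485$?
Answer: $- \frac{3514122055}{8931} \approx -3.9347 \cdot 10^{5}$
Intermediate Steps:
$\frac{210464 + 66976}{-78698 + 105491} - 393485 = \frac{277440}{26793} - 393485 = 277440 \cdot \frac{1}{26793} - 393485 = \frac{92480}{8931} - 393485 = - \frac{3514122055}{8931}$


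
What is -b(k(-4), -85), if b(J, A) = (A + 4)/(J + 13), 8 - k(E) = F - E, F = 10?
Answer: 81/7 ≈ 11.571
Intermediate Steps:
k(E) = -2 + E (k(E) = 8 - (10 - E) = 8 + (-10 + E) = -2 + E)
b(J, A) = (4 + A)/(13 + J)
-b(k(-4), -85) = -(4 - 85)/(13 + (-2 - 4)) = -(-81)/(13 - 6) = -(-81)/7 = -1*(-81/7) = 81/7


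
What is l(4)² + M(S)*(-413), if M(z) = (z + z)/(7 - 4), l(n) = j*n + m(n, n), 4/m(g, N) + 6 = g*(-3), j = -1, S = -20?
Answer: 447484/81 ≈ 5524.5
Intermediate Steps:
m(g, N) = 4/(-6 - 3*g) (m(g, N) = 4/(-6 + g*(-3)) = 4/(-6 - 3*g))
l(n) = -n - 4/(6 + 3*n)
M(z) = 2*z/3 (M(z) = (2*z)/3 = (2*z)*(⅓) = 2*z/3)
l(4)² + M(S)*(-413) = ((-4/3 - 1*4*(2 + 4))/(2 + 4))² + ((⅔)*(-20))*(-413) = ((-4/3 - 1*4*6)/6)² - 40/3*(-413) = ((-4/3 - 24)/6)² + 16520/3 = ((⅙)*(-76/3))² + 16520/3 = (-38/9)² + 16520/3 = 1444/81 + 16520/3 = 447484/81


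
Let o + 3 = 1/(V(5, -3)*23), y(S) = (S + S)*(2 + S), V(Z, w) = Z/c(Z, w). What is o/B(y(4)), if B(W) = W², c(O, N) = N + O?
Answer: -343/264960 ≈ -0.0012945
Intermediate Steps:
V(Z, w) = Z/(Z + w) (V(Z, w) = Z/(w + Z) = Z/(Z + w))
y(S) = 2*S*(2 + S) (y(S) = (2*S)*(2 + S) = 2*S*(2 + S))
o = -343/115 (o = -3 + 1/((5/(5 - 3))*23) = -3 + 1/((5/2)*23) = -3 + 1/(115/2) = -3 + 2/115 = -343/115 ≈ -2.9826)
o/B(y(4)) = -343*1/(64*(2 + 4)²)/115 = -343/(115*((2*4*6)²)) = -343/(115*(48²)) = -343/115/2304 = -343/115*1/2304 = -343/264960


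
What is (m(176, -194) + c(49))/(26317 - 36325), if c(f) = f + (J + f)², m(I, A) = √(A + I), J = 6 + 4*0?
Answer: -1537/5004 - I*√2/3336 ≈ -0.30715 - 0.00042392*I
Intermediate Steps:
J = 6 (J = 6 + 0 = 6)
c(f) = f + (6 + f)²
(m(176, -194) + c(49))/(26317 - 36325) = (√(-194 + 176) + (49 + (6 + 49)²))/(26317 - 36325) = (√(-18) + (49 + 55²))/(-10008) = (3*I*√2 + (49 + 3025))*(-1/10008) = (3*I*√2 + 3074)*(-1/10008) = (3074 + 3*I*√2)*(-1/10008) = -1537/5004 - I*√2/3336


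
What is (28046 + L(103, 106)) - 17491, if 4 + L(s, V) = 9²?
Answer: 10632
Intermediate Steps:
L(s, V) = 77 (L(s, V) = -4 + 9² = -4 + 81 = 77)
(28046 + L(103, 106)) - 17491 = (28046 + 77) - 17491 = 28123 - 17491 = 10632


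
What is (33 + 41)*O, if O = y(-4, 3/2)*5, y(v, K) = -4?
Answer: -1480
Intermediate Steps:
O = -20 (O = -4*5 = -20)
(33 + 41)*O = (33 + 41)*(-20) = 74*(-20) = -1480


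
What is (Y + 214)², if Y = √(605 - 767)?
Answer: 45634 + 3852*I*√2 ≈ 45634.0 + 5447.5*I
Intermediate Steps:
Y = 9*I*√2 (Y = √(-162) = 9*I*√2 ≈ 12.728*I)
(Y + 214)² = (9*I*√2 + 214)² = (214 + 9*I*√2)²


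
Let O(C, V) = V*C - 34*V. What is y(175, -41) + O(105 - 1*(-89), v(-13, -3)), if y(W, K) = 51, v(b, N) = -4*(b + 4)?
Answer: 5811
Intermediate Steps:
v(b, N) = -16 - 4*b (v(b, N) = -4*(4 + b) = -16 - 4*b)
O(C, V) = -34*V + C*V (O(C, V) = C*V - 34*V = -34*V + C*V)
y(175, -41) + O(105 - 1*(-89), v(-13, -3)) = 51 + (-16 - 4*(-13))*(-34 + (105 - 1*(-89))) = 51 + (-16 + 52)*(-34 + (105 + 89)) = 51 + 36*(-34 + 194) = 51 + 36*160 = 51 + 5760 = 5811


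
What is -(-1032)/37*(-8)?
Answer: -8256/37 ≈ -223.14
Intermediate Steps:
-(-1032)/37*(-8) = -86*(-12/37)*(-8) = (1032/37)*(-8) = -8256/37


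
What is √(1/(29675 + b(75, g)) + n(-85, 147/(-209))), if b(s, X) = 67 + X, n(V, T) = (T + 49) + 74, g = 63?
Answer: √4745538564983205/6229245 ≈ 11.059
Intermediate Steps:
n(V, T) = 123 + T (n(V, T) = (49 + T) + 74 = 123 + T)
√(1/(29675 + b(75, g)) + n(-85, 147/(-209))) = √(1/(29675 + (67 + 63)) + (123 + 147/(-209))) = √(1/(29675 + 130) + (123 + 147*(-1/209))) = √(1/29805 + (123 - 147/209)) = √(1/29805 + 25560/209) = √(761816009/6229245) = √4745538564983205/6229245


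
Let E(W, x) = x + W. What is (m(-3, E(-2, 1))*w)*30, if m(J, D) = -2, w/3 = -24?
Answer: 4320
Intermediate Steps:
w = -72 (w = 3*(-24) = -72)
E(W, x) = W + x
(m(-3, E(-2, 1))*w)*30 = -2*(-72)*30 = 144*30 = 4320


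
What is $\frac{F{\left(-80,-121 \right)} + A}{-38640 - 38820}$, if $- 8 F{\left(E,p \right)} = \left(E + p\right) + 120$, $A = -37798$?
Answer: $\frac{302303}{619680} \approx 0.48784$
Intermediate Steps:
$F{\left(E,p \right)} = -15 - \frac{E}{8} - \frac{p}{8}$ ($F{\left(E,p \right)} = - \frac{\left(E + p\right) + 120}{8} = - \frac{120 + E + p}{8} = -15 - \frac{E}{8} - \frac{p}{8}$)
$\frac{F{\left(-80,-121 \right)} + A}{-38640 - 38820} = \frac{\left(-15 - -10 - - \frac{121}{8}\right) - 37798}{-38640 - 38820} = \frac{\left(-15 + 10 + \frac{121}{8}\right) - 37798}{-77460} = \left(\frac{81}{8} - 37798\right) \left(- \frac{1}{77460}\right) = \left(- \frac{302303}{8}\right) \left(- \frac{1}{77460}\right) = \frac{302303}{619680}$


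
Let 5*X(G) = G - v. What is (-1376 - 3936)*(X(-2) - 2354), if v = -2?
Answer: 12504448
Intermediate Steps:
X(G) = ⅖ + G/5 (X(G) = (G - 1*(-2))/5 = (G + 2)/5 = (2 + G)/5 = ⅖ + G/5)
(-1376 - 3936)*(X(-2) - 2354) = (-1376 - 3936)*((⅖ + (⅕)*(-2)) - 2354) = -5312*((⅖ - ⅖) - 2354) = -5312*(0 - 2354) = -5312*(-2354) = 12504448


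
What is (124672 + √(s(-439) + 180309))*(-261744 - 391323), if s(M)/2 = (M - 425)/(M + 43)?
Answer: -81419169024 - 5877603*√269357/11 ≈ -8.1697e+10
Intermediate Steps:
s(M) = 2*(-425 + M)/(43 + M) (s(M) = 2*((M - 425)/(M + 43)) = 2*((-425 + M)/(43 + M)) = 2*(-425 + M)/(43 + M))
(124672 + √(s(-439) + 180309))*(-261744 - 391323) = (124672 + √(2*(-425 - 439)/(43 - 439) + 180309))*(-261744 - 391323) = (124672 + √(2*(-864)/(-396) + 180309))*(-653067) = (124672 + √(2*(-1/396)*(-864) + 180309))*(-653067) = (124672 + √(48/11 + 180309))*(-653067) = (124672 + √(1983447/11))*(-653067) = (124672 + 9*√269357/11)*(-653067) = -81419169024 - 5877603*√269357/11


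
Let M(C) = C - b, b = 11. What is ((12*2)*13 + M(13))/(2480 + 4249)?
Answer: 314/6729 ≈ 0.046664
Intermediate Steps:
M(C) = -11 + C (M(C) = C - 1*11 = C - 11 = -11 + C)
((12*2)*13 + M(13))/(2480 + 4249) = ((12*2)*13 + (-11 + 13))/(2480 + 4249) = (24*13 + 2)/6729 = (312 + 2)*(1/6729) = 314*(1/6729) = 314/6729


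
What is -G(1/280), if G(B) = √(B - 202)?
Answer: -I*√3959130/140 ≈ -14.213*I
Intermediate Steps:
G(B) = √(-202 + B)
-G(1/280) = -√(-202 + 1/280) = -√(-56559/280) = -I*√3959130/140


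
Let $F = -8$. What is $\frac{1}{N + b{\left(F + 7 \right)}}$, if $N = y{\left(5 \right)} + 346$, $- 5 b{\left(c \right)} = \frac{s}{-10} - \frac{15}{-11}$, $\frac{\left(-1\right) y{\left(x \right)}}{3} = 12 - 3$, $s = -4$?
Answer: $\frac{275}{87628} \approx 0.0031383$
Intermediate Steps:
$y{\left(x \right)} = -27$ ($y{\left(x \right)} = - 3 \left(12 - 3\right) = \left(-3\right) 9 = -27$)
$b{\left(c \right)} = - \frac{97}{275}$ ($b{\left(c \right)} = - \frac{- \frac{4}{-10} - \frac{15}{-11}}{5} = - \frac{\left(-4\right) \left(- \frac{1}{10}\right) - - \frac{15}{11}}{5} = - \frac{\frac{2}{5} + \frac{15}{11}}{5} = \left(- \frac{1}{5}\right) \frac{97}{55} = - \frac{97}{275}$)
$N = 319$ ($N = -27 + 346 = 319$)
$\frac{1}{N + b{\left(F + 7 \right)}} = \frac{1}{319 - \frac{97}{275}} = \frac{1}{\frac{87628}{275}} = \frac{275}{87628}$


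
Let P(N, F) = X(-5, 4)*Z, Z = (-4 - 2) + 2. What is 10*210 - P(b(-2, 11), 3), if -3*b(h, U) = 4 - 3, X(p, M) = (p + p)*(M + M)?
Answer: 1780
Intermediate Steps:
X(p, M) = 4*M*p (X(p, M) = (2*p)*(2*M) = 4*M*p)
Z = -4 (Z = -6 + 2 = -4)
b(h, U) = -⅓ (b(h, U) = -(4 - 3)/3 = -⅓*1 = -⅓)
P(N, F) = 320 (P(N, F) = (4*4*(-5))*(-4) = -80*(-4) = 320)
10*210 - P(b(-2, 11), 3) = 10*210 - 1*320 = 2100 - 320 = 1780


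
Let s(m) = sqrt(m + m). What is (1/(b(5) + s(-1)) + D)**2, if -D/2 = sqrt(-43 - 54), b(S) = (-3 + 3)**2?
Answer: -777/2 - 2*sqrt(194) ≈ -416.36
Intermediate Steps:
s(m) = sqrt(2)*sqrt(m) (s(m) = sqrt(2*m) = sqrt(2)*sqrt(m))
b(S) = 0 (b(S) = 0**2 = 0)
D = -2*I*sqrt(97) (D = -2*sqrt(-43 - 54) = -2*I*sqrt(97) ≈ -19.698*I)
(1/(b(5) + s(-1)) + D)**2 = (1/(0 + sqrt(2)*sqrt(-1)) - 2*I*sqrt(97))**2 = (1/(0 + sqrt(2)*I) - 2*I*sqrt(97))**2 = (1/(0 + I*sqrt(2)) - 2*I*sqrt(97))**2 = (1/(I*sqrt(2)) - 2*I*sqrt(97))**2 = (-I*sqrt(2)/2 - 2*I*sqrt(97))**2 = (-2*I*sqrt(97) - I*sqrt(2)/2)**2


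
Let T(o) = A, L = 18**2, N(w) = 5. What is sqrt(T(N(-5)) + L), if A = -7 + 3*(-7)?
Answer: 2*sqrt(74) ≈ 17.205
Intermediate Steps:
L = 324
A = -28 (A = -7 - 21 = -28)
T(o) = -28
sqrt(T(N(-5)) + L) = sqrt(-28 + 324) = sqrt(296) = 2*sqrt(74)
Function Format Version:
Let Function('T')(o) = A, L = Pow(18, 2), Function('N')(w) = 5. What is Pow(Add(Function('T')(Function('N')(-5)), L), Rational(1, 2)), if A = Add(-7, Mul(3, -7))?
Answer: Mul(2, Pow(74, Rational(1, 2))) ≈ 17.205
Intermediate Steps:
L = 324
A = -28 (A = Add(-7, -21) = -28)
Function('T')(o) = -28
Pow(Add(Function('T')(Function('N')(-5)), L), Rational(1, 2)) = Pow(Add(-28, 324), Rational(1, 2)) = Pow(296, Rational(1, 2)) = Mul(2, Pow(74, Rational(1, 2)))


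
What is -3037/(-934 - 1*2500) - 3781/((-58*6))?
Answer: 7020415/597516 ≈ 11.749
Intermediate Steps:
-3037/(-934 - 1*2500) - 3781/((-58*6)) = -3037/(-934 - 2500) - 3781/(-348) = -3037/(-3434) - 3781*(-1/348) = -3037*(-1/3434) + 3781/348 = 3037/3434 + 3781/348 = 7020415/597516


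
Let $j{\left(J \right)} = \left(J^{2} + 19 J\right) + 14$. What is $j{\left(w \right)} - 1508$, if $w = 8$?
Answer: $-1278$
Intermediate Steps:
$j{\left(J \right)} = 14 + J^{2} + 19 J$
$j{\left(w \right)} - 1508 = \left(14 + 8^{2} + 19 \cdot 8\right) - 1508 = \left(14 + 64 + 152\right) - 1508 = 230 - 1508 = -1278$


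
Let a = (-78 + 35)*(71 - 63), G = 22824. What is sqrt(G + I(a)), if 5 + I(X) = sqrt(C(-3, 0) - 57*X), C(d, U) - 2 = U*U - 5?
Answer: sqrt(22819 + sqrt(19605)) ≈ 151.52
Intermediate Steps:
C(d, U) = -3 + U**2 (C(d, U) = 2 + (U*U - 5) = 2 + (U**2 - 5) = 2 + (-5 + U**2) = -3 + U**2)
a = -344 (a = -43*8 = -344)
I(X) = -5 + sqrt(-3 - 57*X) (I(X) = -5 + sqrt((-3 + 0**2) - 57*X) = -5 + sqrt((-3 + 0) - 57*X) = -5 + sqrt(-3 - 57*X))
sqrt(G + I(a)) = sqrt(22824 + (-5 + sqrt(-3 - 57*(-344)))) = sqrt(22824 + (-5 + sqrt(-3 + 19608))) = sqrt(22824 + (-5 + sqrt(19605))) = sqrt(22819 + sqrt(19605))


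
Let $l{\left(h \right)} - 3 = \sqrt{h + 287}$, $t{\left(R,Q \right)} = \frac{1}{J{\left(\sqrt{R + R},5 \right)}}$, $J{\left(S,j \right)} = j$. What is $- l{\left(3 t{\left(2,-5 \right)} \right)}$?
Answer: $-3 - \frac{\sqrt{7190}}{5} \approx -19.959$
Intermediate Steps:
$t{\left(R,Q \right)} = \frac{1}{5}$
$l{\left(h \right)} = 3 + \sqrt{287 + h}$ ($l{\left(h \right)} = 3 + \sqrt{h + 287} = 3 + \sqrt{287 + h}$)
$- l{\left(3 t{\left(2,-5 \right)} \right)} = - (3 + \sqrt{287 + 3 \cdot \frac{1}{5}}) = - (3 + \sqrt{287 + \frac{3}{5}}) = - (3 + \sqrt{\frac{1438}{5}}) = - (3 + \frac{\sqrt{7190}}{5}) = -3 - \frac{\sqrt{7190}}{5}$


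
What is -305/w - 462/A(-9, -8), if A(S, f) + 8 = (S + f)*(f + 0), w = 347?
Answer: -99677/22208 ≈ -4.4883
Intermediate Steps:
A(S, f) = -8 + f*(S + f) (A(S, f) = -8 + (S + f)*(f + 0) = -8 + (S + f)*f = -8 + f*(S + f))
-305/w - 462/A(-9, -8) = -305/347 - 462/(-8 + (-8)² - 9*(-8)) = -305*1/347 - 462/(-8 + 64 + 72) = -305/347 - 462/128 = -305/347 - 462*1/128 = -305/347 - 231/64 = -99677/22208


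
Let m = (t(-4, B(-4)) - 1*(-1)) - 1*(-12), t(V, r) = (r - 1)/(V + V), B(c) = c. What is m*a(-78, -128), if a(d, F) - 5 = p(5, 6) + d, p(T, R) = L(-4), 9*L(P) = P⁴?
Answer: -43709/72 ≈ -607.07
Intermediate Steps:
L(P) = P⁴/9
p(T, R) = 256/9 (p(T, R) = (⅑)*(-4)⁴ = (⅑)*256 = 256/9)
t(V, r) = (-1 + r)/(2*V) (t(V, r) = (-1 + r)/((2*V)) = (-1 + r)*(1/(2*V)) = (-1 + r)/(2*V))
m = 109/8 (m = ((½)*(-1 - 4)/(-4) - 1*(-1)) - 1*(-12) = ((½)*(-¼)*(-5) + 1) + 12 = (5/8 + 1) + 12 = 13/8 + 12 = 109/8 ≈ 13.625)
a(d, F) = 301/9 + d (a(d, F) = 5 + (256/9 + d) = 301/9 + d)
m*a(-78, -128) = 109*(301/9 - 78)/8 = (109/8)*(-401/9) = -43709/72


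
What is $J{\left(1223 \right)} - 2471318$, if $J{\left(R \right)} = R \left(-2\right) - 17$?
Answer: $-2473781$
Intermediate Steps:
$J{\left(R \right)} = -17 - 2 R$ ($J{\left(R \right)} = - 2 R - 17 = -17 - 2 R$)
$J{\left(1223 \right)} - 2471318 = \left(-17 - 2446\right) - 2471318 = -2463 - 2471318 = -2473781$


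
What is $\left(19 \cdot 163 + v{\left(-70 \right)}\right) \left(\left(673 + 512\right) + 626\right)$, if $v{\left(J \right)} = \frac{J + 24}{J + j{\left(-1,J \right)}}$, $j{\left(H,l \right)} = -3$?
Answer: $\frac{409515997}{73} \approx 5.6098 \cdot 10^{6}$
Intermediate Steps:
$v{\left(J \right)} = \frac{24 + J}{-3 + J}$ ($v{\left(J \right)} = \frac{J + 24}{J - 3} = \frac{24 + J}{-3 + J}$)
$\left(19 \cdot 163 + v{\left(-70 \right)}\right) \left(\left(673 + 512\right) + 626\right) = \left(19 \cdot 163 + \frac{24 - 70}{-3 - 70}\right) \left(\left(673 + 512\right) + 626\right) = \left(3097 + \frac{1}{-73} \left(-46\right)\right) \left(1185 + 626\right) = \left(3097 - - \frac{46}{73}\right) 1811 = \left(3097 + \frac{46}{73}\right) 1811 = \frac{226127}{73} \cdot 1811 = \frac{409515997}{73}$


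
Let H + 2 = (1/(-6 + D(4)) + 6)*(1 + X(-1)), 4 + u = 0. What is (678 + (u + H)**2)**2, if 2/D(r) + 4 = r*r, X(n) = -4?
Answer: 2268740862756/1500625 ≈ 1.5119e+6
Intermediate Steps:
u = -4 (u = -4 + 0 = -4)
D(r) = 2/(-4 + r**2) (D(r) = 2/(-4 + r*r) = 2/(-4 + r**2))
H = -682/35 (H = -2 + (1/(-6 + 2/(-4 + 4**2)) + 6)*(1 - 4) = -2 + (1/(-6 + 2/(-4 + 16)) + 6)*(-3) = -2 + (1/(-6 + 2/12) + 6)*(-3) = -2 + (1/(-6 + 2*(1/12)) + 6)*(-3) = -2 + (1/(-6 + 1/6) + 6)*(-3) = -2 + (1/(-35/6) + 6)*(-3) = -2 + (-6/35 + 6)*(-3) = -2 + (204/35)*(-3) = -2 - 612/35 = -682/35 ≈ -19.486)
(678 + (u + H)**2)**2 = (678 + (-4 - 682/35)**2)**2 = (678 + (-822/35)**2)**2 = (678 + 675684/1225)**2 = (1506234/1225)**2 = 2268740862756/1500625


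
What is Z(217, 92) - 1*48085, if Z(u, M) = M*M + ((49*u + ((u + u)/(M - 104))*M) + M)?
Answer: -96670/3 ≈ -32223.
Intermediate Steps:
Z(u, M) = M + M**2 + 49*u + 2*M*u/(-104 + M) (Z(u, M) = M**2 + ((49*u + ((2*u)/(-104 + M))*M) + M) = M**2 + ((49*u + (2*u/(-104 + M))*M) + M) = M**2 + ((49*u + 2*M*u/(-104 + M)) + M) = M**2 + (M + 49*u + 2*M*u/(-104 + M)) = M + M**2 + 49*u + 2*M*u/(-104 + M))
Z(217, 92) - 1*48085 = (92**3 - 5096*217 - 104*92 - 103*92**2 + 51*92*217)/(-104 + 92) - 1*48085 = (778688 - 1105832 - 9568 - 103*8464 + 1018164)/(-12) - 48085 = -(778688 - 1105832 - 9568 - 871792 + 1018164)/12 - 48085 = -1/12*(-190340) - 48085 = 47585/3 - 48085 = -96670/3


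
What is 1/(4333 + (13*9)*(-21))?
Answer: 1/1876 ≈ 0.00053305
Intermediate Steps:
1/(4333 + (13*9)*(-21)) = 1/(4333 + 117*(-21)) = 1/(4333 - 2457) = 1/1876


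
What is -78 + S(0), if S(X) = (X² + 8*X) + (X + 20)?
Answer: -58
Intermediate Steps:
S(X) = 20 + X² + 9*X (S(X) = (X² + 8*X) + (20 + X) = 20 + X² + 9*X)
-78 + S(0) = -78 + (20 + 0² + 9*0) = -78 + (20 + 0 + 0) = -78 + 20 = -58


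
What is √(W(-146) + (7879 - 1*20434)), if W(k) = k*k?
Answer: √8761 ≈ 93.600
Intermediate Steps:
W(k) = k²
√(W(-146) + (7879 - 1*20434)) = √((-146)² + (7879 - 1*20434)) = √(21316 + (7879 - 20434)) = √(21316 - 12555) = √8761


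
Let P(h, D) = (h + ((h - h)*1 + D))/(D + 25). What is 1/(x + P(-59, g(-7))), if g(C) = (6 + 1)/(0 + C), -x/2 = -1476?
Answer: 2/5899 ≈ 0.00033904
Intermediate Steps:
x = 2952 (x = -2*(-1476) = 2952)
g(C) = 7/C
P(h, D) = (D + h)/(25 + D) (P(h, D) = (h + (0*1 + D))/(25 + D) = (h + (0 + D))/(25 + D) = (h + D)/(25 + D) = (D + h)/(25 + D))
1/(x + P(-59, g(-7))) = 1/(2952 + (7/(-7) - 59)/(25 + 7/(-7))) = 1/(2952 + (7*(-1/7) - 59)/(25 + 7*(-1/7))) = 1/(2952 + (-1 - 59)/(25 - 1)) = 1/(2952 - 60/24) = 1/(2952 + (1/24)*(-60)) = 1/(2952 - 5/2) = 1/(5899/2) = 2/5899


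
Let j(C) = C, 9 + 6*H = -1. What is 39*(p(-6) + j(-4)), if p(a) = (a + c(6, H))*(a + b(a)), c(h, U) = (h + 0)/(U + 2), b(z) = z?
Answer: -5772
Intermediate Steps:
H = -5/3 (H = -3/2 + (⅙)*(-1) = -3/2 - ⅙ = -5/3 ≈ -1.6667)
c(h, U) = h/(2 + U)
p(a) = 2*a*(18 + a) (p(a) = (a + 6/(2 - 5/3))*(a + a) = (a + 6/(⅓))*(2*a) = (a + 6*3)*(2*a) = (a + 18)*(2*a) = (18 + a)*(2*a) = 2*a*(18 + a))
39*(p(-6) + j(-4)) = 39*(2*(-6)*(18 - 6) - 4) = 39*(2*(-6)*12 - 4) = 39*(-144 - 4) = 39*(-148) = -5772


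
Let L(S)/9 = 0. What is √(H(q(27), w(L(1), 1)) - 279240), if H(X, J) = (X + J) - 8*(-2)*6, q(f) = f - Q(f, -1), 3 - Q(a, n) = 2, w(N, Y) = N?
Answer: I*√279118 ≈ 528.32*I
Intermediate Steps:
L(S) = 0 (L(S) = 9*0 = 0)
Q(a, n) = 1 (Q(a, n) = 3 - 1*2 = 3 - 2 = 1)
q(f) = -1 + f (q(f) = f - 1*1 = f - 1 = -1 + f)
H(X, J) = 96 + J + X (H(X, J) = (J + X) + 16*6 = (J + X) + 96 = 96 + J + X)
√(H(q(27), w(L(1), 1)) - 279240) = √((96 + 0 + (-1 + 27)) - 279240) = √((96 + 0 + 26) - 279240) = √(122 - 279240) = √(-279118) = I*√279118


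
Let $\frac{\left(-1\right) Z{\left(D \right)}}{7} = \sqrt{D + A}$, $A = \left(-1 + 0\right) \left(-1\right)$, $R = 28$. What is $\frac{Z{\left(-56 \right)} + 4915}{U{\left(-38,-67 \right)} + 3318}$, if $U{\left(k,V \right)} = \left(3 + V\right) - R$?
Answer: $\frac{4915}{3226} - \frac{7 i \sqrt{55}}{3226} \approx 1.5236 - 0.016092 i$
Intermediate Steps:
$A = 1$ ($A = \left(-1\right) \left(-1\right) = 1$)
$U{\left(k,V \right)} = -25 + V$ ($U{\left(k,V \right)} = \left(3 + V\right) - 28 = -25 + V$)
$Z{\left(D \right)} = - 7 \sqrt{1 + D}$ ($Z{\left(D \right)} = - 7 \sqrt{D + 1} = - 7 \sqrt{1 + D}$)
$\frac{Z{\left(-56 \right)} + 4915}{U{\left(-38,-67 \right)} + 3318} = \frac{- 7 \sqrt{1 - 56} + 4915}{\left(-25 - 67\right) + 3318} = \frac{- 7 \sqrt{-55} + 4915}{-92 + 3318} = \frac{- 7 i \sqrt{55} + 4915}{3226} = \left(- 7 i \sqrt{55} + 4915\right) \frac{1}{3226} = \left(4915 - 7 i \sqrt{55}\right) \frac{1}{3226} = \frac{4915}{3226} - \frac{7 i \sqrt{55}}{3226}$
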